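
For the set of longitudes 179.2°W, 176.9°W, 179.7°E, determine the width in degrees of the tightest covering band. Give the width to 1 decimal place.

Sort the longitudes: -179.2°, -176.9°, +179.7°.
Eastward gaps between consecutive values (wrapping around): 2.3°, 356.6°, 1.1°.
Largest gap = 356.6° ⇒ minimal covering band is its complement: 360° − 356.6° = 3.4°.
Band runs from +179.7° eastward to -176.9°, crossing the antimeridian.

3.4°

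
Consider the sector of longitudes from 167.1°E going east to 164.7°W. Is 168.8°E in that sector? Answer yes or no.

Yes

Band width going east from +167.1° to -164.7°: ((-164.7 − 167.1) mod 360) = 28.2°.
Offset of +168.8° east of the west edge: ((168.8 − 167.1) mod 360) = 1.7°.
1.7° ≤ 28.2° ⇒ inside.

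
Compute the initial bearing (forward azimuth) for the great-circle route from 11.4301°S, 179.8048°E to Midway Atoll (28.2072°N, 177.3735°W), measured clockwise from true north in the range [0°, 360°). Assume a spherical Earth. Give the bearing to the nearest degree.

Δλ = -177.3735 − 179.8048 = -357.1783°; wrapped into (−180°, 180°]: 2.8217°.
θ = atan2( sin Δλ · cos φ₂ , cos φ₁ · sin φ₂ − sin φ₁ · cos φ₂ · cos Δλ )
  = atan2(0.04338, 0.63771) = 3.892° → normalised to [0°, 360°): 3.892°.

4°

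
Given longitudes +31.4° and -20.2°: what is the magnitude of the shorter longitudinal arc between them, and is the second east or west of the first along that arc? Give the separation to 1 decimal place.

51.6° west

Raw difference: -20.2 − 31.4 = -51.6°.
Normalise into (−180°, 180°]: -51.6° stays -51.6°.
Negative ⇒ the second point lies to the west; separation 51.6°.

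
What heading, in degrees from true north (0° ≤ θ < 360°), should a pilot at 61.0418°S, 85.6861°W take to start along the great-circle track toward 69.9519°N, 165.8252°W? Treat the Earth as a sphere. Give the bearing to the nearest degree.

326°

Δλ = -165.8252 − -85.6861 = -80.1391°.
θ = atan2( sin Δλ · cos φ₂ , cos φ₁ · sin φ₂ − sin φ₁ · cos φ₂ · cos Δλ )
  = atan2(-0.33774, 0.50620) = -33.712° → normalised to [0°, 360°): 326.288°.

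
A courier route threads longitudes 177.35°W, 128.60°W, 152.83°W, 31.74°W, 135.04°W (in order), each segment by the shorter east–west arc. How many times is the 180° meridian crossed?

Leg 1: -177.35° → -128.60°, shortest Δλ = 48.75° (east) — does not cross 180°.
Leg 2: -128.60° → -152.83°, shortest Δλ = -24.23° (west) — does not cross 180°.
Leg 3: -152.83° → -31.74°, shortest Δλ = 121.09° (east) — does not cross 180°.
Leg 4: -31.74° → -135.04°, shortest Δλ = -103.3° (west) — does not cross 180°.
Total crossings: 0.

0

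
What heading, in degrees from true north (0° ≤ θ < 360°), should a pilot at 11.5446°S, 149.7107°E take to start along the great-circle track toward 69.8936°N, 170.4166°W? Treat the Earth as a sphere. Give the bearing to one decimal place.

Δλ = -170.4166 − 149.7107 = -320.1273°; wrapped into (−180°, 180°]: 39.8727°.
θ = atan2( sin Δλ · cos φ₂ , cos φ₁ · sin φ₂ − sin φ₁ · cos φ₂ · cos Δλ )
  = atan2(0.22038, 0.97286) = 12.764° → normalised to [0°, 360°): 12.764°.

12.8°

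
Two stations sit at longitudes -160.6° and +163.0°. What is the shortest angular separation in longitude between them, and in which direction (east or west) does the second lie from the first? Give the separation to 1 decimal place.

Raw difference: 163.0 − -160.6 = 323.6°.
Normalise into (−180°, 180°]: 323.6° − 360° = -36.4°.
Negative ⇒ the second point lies to the west; separation 36.4°.

36.4° west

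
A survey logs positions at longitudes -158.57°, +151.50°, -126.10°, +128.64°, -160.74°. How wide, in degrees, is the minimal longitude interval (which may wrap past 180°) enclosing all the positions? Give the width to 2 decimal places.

Sort the longitudes: -160.74°, -158.57°, -126.10°, +128.64°, +151.50°.
Eastward gaps between consecutive values (wrapping around): 2.17°, 32.47°, 254.74°, 22.86°, 47.76°.
Largest gap = 254.74° ⇒ minimal covering band is its complement: 360° − 254.74° = 105.26°.
Band runs from +128.64° eastward to -126.10°, crossing the antimeridian.

105.26°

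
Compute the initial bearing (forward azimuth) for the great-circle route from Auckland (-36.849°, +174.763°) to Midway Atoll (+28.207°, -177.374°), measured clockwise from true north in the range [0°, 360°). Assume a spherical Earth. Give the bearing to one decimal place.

7.6°

Δλ = -177.374 − 174.763 = -352.137°; wrapped into (−180°, 180°]: 7.863°.
θ = atan2( sin Δλ · cos φ₂ , cos φ₁ · sin φ₂ − sin φ₁ · cos φ₂ · cos Δλ )
  = atan2(0.12056, 0.90175) = 7.615° → normalised to [0°, 360°): 7.615°.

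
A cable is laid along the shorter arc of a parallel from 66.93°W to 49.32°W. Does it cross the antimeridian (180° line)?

No

Signed shortest Δλ = ((-49.32 − -66.93 + 180) mod 360) − 180 = 17.61°.
Going east by 17.61° from -66.93° reaches -49.32° without touching 180°.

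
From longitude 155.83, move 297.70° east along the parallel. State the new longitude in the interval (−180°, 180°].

+93.53°

Start at +155.83°; shift +297.70° → +453.53°.
+453.53° lies outside (−180°, 180°]; subtract 360° → +93.53°.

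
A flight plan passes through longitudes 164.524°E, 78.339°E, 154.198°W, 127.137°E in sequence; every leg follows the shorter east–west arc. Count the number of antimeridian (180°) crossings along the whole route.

2

Leg 1: +164.524° → +78.339°, shortest Δλ = -86.185° (west) — does not cross 180°.
Leg 2: +78.339° → -154.198°, shortest Δλ = 127.463° (east) — crosses 180°.
Leg 3: -154.198° → +127.137°, shortest Δλ = -78.665° (west) — crosses 180°.
Total crossings: 2.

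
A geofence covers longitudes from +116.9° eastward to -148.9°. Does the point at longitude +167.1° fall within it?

Band width going east from +116.9° to -148.9°: ((-148.9 − 116.9) mod 360) = 94.2°.
Offset of +167.1° east of the west edge: ((167.1 − 116.9) mod 360) = 50.2°.
50.2° ≤ 94.2° ⇒ inside.

Yes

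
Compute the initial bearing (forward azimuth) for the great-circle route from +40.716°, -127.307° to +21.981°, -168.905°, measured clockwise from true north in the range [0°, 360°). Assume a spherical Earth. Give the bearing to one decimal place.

Δλ = -168.905 − -127.307 = -41.598°.
θ = atan2( sin Δλ · cos φ₂ , cos φ₁ · sin φ₂ − sin φ₁ · cos φ₂ · cos Δλ )
  = atan2(-0.61564, -0.16865) = -105.320° → normalised to [0°, 360°): 254.680°.

254.7°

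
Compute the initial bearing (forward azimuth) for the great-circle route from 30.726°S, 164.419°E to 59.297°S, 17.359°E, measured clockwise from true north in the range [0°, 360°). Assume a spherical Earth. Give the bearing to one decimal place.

Δλ = 17.359 − 164.419 = -147.060°.
θ = atan2( sin Δλ · cos φ₂ , cos φ₁ · sin φ₂ − sin φ₁ · cos φ₂ · cos Δλ )
  = atan2(-0.27764, -0.95806) = -163.839° → normalised to [0°, 360°): 196.161°.

196.2°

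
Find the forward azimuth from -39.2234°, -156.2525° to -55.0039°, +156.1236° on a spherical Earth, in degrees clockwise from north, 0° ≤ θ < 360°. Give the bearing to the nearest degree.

227°

Δλ = 156.1236 − -156.2525 = 312.3761°; wrapped into (−180°, 180°]: -47.6239°.
θ = atan2( sin Δλ · cos φ₂ , cos φ₁ · sin φ₂ − sin φ₁ · cos φ₂ · cos Δλ )
  = atan2(-0.42368, -0.39018) = -132.643° → normalised to [0°, 360°): 227.357°.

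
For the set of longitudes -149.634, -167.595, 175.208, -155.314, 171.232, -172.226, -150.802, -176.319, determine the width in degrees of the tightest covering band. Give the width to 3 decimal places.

Sort the longitudes: -176.319°, -172.226°, -167.595°, -155.314°, -150.802°, -149.634°, +171.232°, +175.208°.
Eastward gaps between consecutive values (wrapping around): 4.093°, 4.631°, 12.281°, 4.512°, 1.168°, 320.866°, 3.976°, 8.473°.
Largest gap = 320.866° ⇒ minimal covering band is its complement: 360° − 320.866° = 39.134°.
Band runs from +171.232° eastward to -149.634°, crossing the antimeridian.

39.134°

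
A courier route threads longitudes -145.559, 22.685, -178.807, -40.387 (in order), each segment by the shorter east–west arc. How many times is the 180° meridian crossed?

Leg 1: -145.559° → +22.685°, shortest Δλ = 168.244° (east) — does not cross 180°.
Leg 2: +22.685° → -178.807°, shortest Δλ = 158.508° (east) — crosses 180°.
Leg 3: -178.807° → -40.387°, shortest Δλ = 138.42° (east) — does not cross 180°.
Total crossings: 1.

1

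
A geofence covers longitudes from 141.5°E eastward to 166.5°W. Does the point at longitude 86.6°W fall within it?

Band width going east from +141.5° to -166.5°: ((-166.5 − 141.5) mod 360) = 52.0°.
Offset of -86.6° east of the west edge: ((-86.6 − 141.5) mod 360) = 131.9°.
131.9° > 52.0° ⇒ outside.

No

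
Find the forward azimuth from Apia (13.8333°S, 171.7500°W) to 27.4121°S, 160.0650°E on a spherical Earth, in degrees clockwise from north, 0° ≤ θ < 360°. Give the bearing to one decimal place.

238.2°

Δλ = 160.0650 − -171.7500 = 331.8150°; wrapped into (−180°, 180°]: -28.1850°.
θ = atan2( sin Δλ · cos φ₂ , cos φ₁ · sin φ₂ − sin φ₁ · cos φ₂ · cos Δλ )
  = atan2(-0.41929, -0.25995) = -121.798° → normalised to [0°, 360°): 238.202°.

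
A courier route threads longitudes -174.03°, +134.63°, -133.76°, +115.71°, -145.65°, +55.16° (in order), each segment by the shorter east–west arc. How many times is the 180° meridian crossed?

Leg 1: -174.03° → +134.63°, shortest Δλ = -51.34° (west) — crosses 180°.
Leg 2: +134.63° → -133.76°, shortest Δλ = 91.61° (east) — crosses 180°.
Leg 3: -133.76° → +115.71°, shortest Δλ = -110.53° (west) — crosses 180°.
Leg 4: +115.71° → -145.65°, shortest Δλ = 98.64° (east) — crosses 180°.
Leg 5: -145.65° → +55.16°, shortest Δλ = -159.19° (west) — crosses 180°.
Total crossings: 5.

5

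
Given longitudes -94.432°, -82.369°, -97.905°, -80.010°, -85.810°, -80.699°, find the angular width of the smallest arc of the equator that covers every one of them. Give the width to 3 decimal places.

Sort the longitudes: -97.905°, -94.432°, -85.810°, -82.369°, -80.699°, -80.010°.
Eastward gaps between consecutive values (wrapping around): 3.473°, 8.622°, 3.441°, 1.670°, 0.689°, 342.105°.
Largest gap = 342.105° ⇒ minimal covering band is its complement: 360° − 342.105° = 17.895°.
Band runs from -97.905° eastward to -80.010°.

17.895°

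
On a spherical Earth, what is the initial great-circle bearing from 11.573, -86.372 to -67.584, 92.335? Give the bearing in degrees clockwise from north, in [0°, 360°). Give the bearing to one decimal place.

179.4°

Δλ = 92.335 − -86.372 = 178.707°.
θ = atan2( sin Δλ · cos φ₂ , cos φ₁ · sin φ₂ − sin φ₁ · cos φ₂ · cos Δλ )
  = atan2(0.00860, -0.82916) = 179.405° → normalised to [0°, 360°): 179.405°.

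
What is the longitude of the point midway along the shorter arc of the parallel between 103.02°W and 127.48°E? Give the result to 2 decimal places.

Signed shortest Δλ from -103.02° to +127.48° is -129.50°.
Midpoint longitude = -103.02° + (-129.50°)/2 = -103.02° − 64.75° = -167.77°.
(The naïve average (-103.02 + +127.48)/2 = 12.23° is on the wrong side of the globe.)

167.77°W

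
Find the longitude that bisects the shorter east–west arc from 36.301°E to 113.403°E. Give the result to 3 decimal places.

Signed shortest Δλ from +36.301° to +113.403° is +77.102°.
Midpoint longitude = +36.301° + (+77.102°)/2 = +36.301° + 38.551° = +74.852°.

74.852°E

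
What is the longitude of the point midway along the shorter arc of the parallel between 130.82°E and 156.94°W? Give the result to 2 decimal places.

166.94°E

Signed shortest Δλ from +130.82° to -156.94° is +72.24°.
Midpoint longitude = +130.82° + (+72.24°)/2 = +130.82° + 36.12° = +166.94°.
(The naïve average (+130.82 + -156.94)/2 = -13.06° is on the wrong side of the globe.)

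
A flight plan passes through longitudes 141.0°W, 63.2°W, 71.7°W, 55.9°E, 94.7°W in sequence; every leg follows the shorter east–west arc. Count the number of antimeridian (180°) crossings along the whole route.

Leg 1: -141.0° → -63.2°, shortest Δλ = 77.8° (east) — does not cross 180°.
Leg 2: -63.2° → -71.7°, shortest Δλ = -8.5° (west) — does not cross 180°.
Leg 3: -71.7° → +55.9°, shortest Δλ = 127.6° (east) — does not cross 180°.
Leg 4: +55.9° → -94.7°, shortest Δλ = -150.6° (west) — does not cross 180°.
Total crossings: 0.

0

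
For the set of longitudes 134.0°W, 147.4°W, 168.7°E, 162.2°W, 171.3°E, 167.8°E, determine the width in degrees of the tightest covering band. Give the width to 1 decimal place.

58.2°

Sort the longitudes: -162.2°, -147.4°, -134.0°, +167.8°, +168.7°, +171.3°.
Eastward gaps between consecutive values (wrapping around): 14.8°, 13.4°, 301.8°, 0.9°, 2.6°, 26.5°.
Largest gap = 301.8° ⇒ minimal covering band is its complement: 360° − 301.8° = 58.2°.
Band runs from +167.8° eastward to -134.0°, crossing the antimeridian.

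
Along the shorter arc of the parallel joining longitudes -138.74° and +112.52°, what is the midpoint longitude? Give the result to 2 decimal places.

+166.89°

Signed shortest Δλ from -138.74° to +112.52° is -108.74°.
Midpoint longitude = -138.74° + (-108.74°)/2 = -138.74° − 54.37° = -193.11°.
Normalise into (−180°, 180°]: +166.89°.
(The naïve average (-138.74 + +112.52)/2 = -13.11° is on the wrong side of the globe.)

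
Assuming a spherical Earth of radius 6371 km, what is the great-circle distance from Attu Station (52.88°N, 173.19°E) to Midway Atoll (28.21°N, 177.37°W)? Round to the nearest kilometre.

Δλ = -177.37 − 173.19 = -350.56°; wrapped into (−180°, 180°]: 9.44°.
Δφ = 28.21 − 52.88 = -24.67°.
a = sin²(Δφ/2) + cos φ₁ · cos φ₂ · sin²(Δλ/2) = 0.049237.
c = 2·atan2(√a, √(1−a)) = 0.44752 rad → d = 6371·c ≈ 2851.12 km.

2851 km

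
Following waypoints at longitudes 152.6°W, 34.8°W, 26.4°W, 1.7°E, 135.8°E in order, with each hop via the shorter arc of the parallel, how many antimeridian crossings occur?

0

Leg 1: -152.6° → -34.8°, shortest Δλ = 117.8° (east) — does not cross 180°.
Leg 2: -34.8° → -26.4°, shortest Δλ = 8.4° (east) — does not cross 180°.
Leg 3: -26.4° → +1.7°, shortest Δλ = 28.1° (east) — does not cross 180°.
Leg 4: +1.7° → +135.8°, shortest Δλ = 134.1° (east) — does not cross 180°.
Total crossings: 0.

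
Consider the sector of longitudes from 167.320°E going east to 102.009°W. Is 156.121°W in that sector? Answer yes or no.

Yes

Band width going east from +167.320° to -102.009°: ((-102.009 − 167.320) mod 360) = 90.671°.
Offset of -156.121° east of the west edge: ((-156.121 − 167.320) mod 360) = 36.559°.
36.559° ≤ 90.671° ⇒ inside.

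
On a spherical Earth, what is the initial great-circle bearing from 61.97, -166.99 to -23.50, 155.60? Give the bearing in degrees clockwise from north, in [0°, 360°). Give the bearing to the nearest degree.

214°

Δλ = 155.60 − -166.99 = 322.59°; wrapped into (−180°, 180°]: -37.41°.
θ = atan2( sin Δλ · cos φ₂ , cos φ₁ · sin φ₂ − sin φ₁ · cos φ₂ · cos Δλ )
  = atan2(-0.55713, -0.83037) = -146.141° → normalised to [0°, 360°): 213.859°.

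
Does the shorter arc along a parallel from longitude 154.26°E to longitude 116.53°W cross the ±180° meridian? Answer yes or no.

Naïve |-116.53 − 154.26| = 270.79° > 180°, so the shorter arc goes the other way round — across 180°.
Signed shortest Δλ = ((-116.53 − 154.26 + 180) mod 360) − 180 = 89.21°.
Going east by 89.21° from +154.26° passes through 180° before reaching -116.53°.

Yes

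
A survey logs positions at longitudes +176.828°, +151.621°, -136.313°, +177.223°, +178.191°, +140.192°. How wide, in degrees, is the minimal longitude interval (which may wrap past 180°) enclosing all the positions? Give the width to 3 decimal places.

Sort the longitudes: -136.313°, +140.192°, +151.621°, +176.828°, +177.223°, +178.191°.
Eastward gaps between consecutive values (wrapping around): 276.505°, 11.429°, 25.207°, 0.395°, 0.968°, 45.496°.
Largest gap = 276.505° ⇒ minimal covering band is its complement: 360° − 276.505° = 83.495°.
Band runs from +140.192° eastward to -136.313°, crossing the antimeridian.

83.495°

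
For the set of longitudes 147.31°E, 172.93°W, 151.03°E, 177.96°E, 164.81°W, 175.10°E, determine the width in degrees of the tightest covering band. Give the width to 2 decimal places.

47.88°

Sort the longitudes: -172.93°, -164.81°, +147.31°, +151.03°, +175.10°, +177.96°.
Eastward gaps between consecutive values (wrapping around): 8.12°, 312.12°, 3.72°, 24.07°, 2.86°, 9.11°.
Largest gap = 312.12° ⇒ minimal covering band is its complement: 360° − 312.12° = 47.88°.
Band runs from +147.31° eastward to -164.81°, crossing the antimeridian.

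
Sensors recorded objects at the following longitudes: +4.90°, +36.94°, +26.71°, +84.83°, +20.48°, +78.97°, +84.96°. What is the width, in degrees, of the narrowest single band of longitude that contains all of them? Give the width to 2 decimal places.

80.06°

Sort the longitudes: +4.90°, +20.48°, +26.71°, +36.94°, +78.97°, +84.83°, +84.96°.
Eastward gaps between consecutive values (wrapping around): 15.58°, 6.23°, 10.23°, 42.03°, 5.86°, 0.13°, 279.94°.
Largest gap = 279.94° ⇒ minimal covering band is its complement: 360° − 279.94° = 80.06°.
Band runs from +4.90° eastward to +84.96°.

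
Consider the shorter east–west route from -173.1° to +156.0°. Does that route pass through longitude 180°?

Naïve |156.0 − -173.1| = 329.1° > 180°, so the shorter arc goes the other way round — across 180°.
Signed shortest Δλ = ((156.0 − -173.1 + 180) mod 360) − 180 = -30.9°.
Going west by 30.9° from -173.1° passes through 180° before reaching +156.0°.

Yes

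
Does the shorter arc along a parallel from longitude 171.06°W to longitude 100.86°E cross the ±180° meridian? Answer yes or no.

Yes

Naïve |100.86 − -171.06| = 271.92° > 180°, so the shorter arc goes the other way round — across 180°.
Signed shortest Δλ = ((100.86 − -171.06 + 180) mod 360) − 180 = -88.08°.
Going west by 88.08° from -171.06° passes through 180° before reaching +100.86°.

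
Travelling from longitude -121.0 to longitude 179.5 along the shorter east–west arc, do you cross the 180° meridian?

Naïve |179.5 − -121.0| = 300.5° > 180°, so the shorter arc goes the other way round — across 180°.
Signed shortest Δλ = ((179.5 − -121.0 + 180) mod 360) − 180 = -59.5°.
Going west by 59.5° from -121.0° passes through 180° before reaching +179.5°.

Yes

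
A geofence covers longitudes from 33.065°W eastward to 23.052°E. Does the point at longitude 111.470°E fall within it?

No

Band width going east from -33.065° to +23.052°: ((23.052 − -33.065) mod 360) = 56.117°.
Offset of +111.470° east of the west edge: ((111.470 − -33.065) mod 360) = 144.535°.
144.535° > 56.117° ⇒ outside.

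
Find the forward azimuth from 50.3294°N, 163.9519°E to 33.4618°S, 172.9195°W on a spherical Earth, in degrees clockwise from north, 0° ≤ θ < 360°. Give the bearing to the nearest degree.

Δλ = -172.9195 − 163.9519 = -336.8714°; wrapped into (−180°, 180°]: 23.1286°.
θ = atan2( sin Δλ · cos φ₂ , cos φ₁ · sin φ₂ − sin φ₁ · cos φ₂ · cos Δλ )
  = atan2(0.32769, -0.94252) = 160.829° → normalised to [0°, 360°): 160.829°.

161°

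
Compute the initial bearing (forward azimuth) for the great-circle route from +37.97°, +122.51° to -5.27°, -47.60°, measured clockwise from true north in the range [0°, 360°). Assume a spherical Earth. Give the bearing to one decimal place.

Δλ = -47.60 − 122.51 = -170.11°.
θ = atan2( sin Δλ · cos φ₂ , cos φ₁ · sin φ₂ − sin φ₁ · cos φ₂ · cos Δλ )
  = atan2(-0.17103, 0.53114) = -17.849° → normalised to [0°, 360°): 342.151°.

342.2°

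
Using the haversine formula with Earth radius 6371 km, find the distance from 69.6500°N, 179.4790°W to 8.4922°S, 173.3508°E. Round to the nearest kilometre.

Δλ = 173.3508 − -179.4790 = 352.8298°; wrapped into (−180°, 180°]: -7.1702°.
Δφ = -8.4922 − 69.6500 = -78.1422°.
a = sin²(Δφ/2) + cos φ₁ · cos φ₂ · sin²(Δλ/2) = 0.398603.
c = 2·atan2(√a, √(1−a)) = 1.36659 rad → d = 6371·c ≈ 8706.52 km.

8707 km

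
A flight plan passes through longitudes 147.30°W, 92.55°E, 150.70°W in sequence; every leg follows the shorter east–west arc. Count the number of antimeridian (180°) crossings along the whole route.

Leg 1: -147.30° → +92.55°, shortest Δλ = -120.15° (west) — crosses 180°.
Leg 2: +92.55° → -150.70°, shortest Δλ = 116.75° (east) — crosses 180°.
Total crossings: 2.

2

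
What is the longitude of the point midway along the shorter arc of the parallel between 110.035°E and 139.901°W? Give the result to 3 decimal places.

165.067°E

Signed shortest Δλ from +110.035° to -139.901° is +110.064°.
Midpoint longitude = +110.035° + (+110.064°)/2 = +110.035° + 55.032° = +165.067°.
(The naïve average (+110.035 + -139.901)/2 = -14.933° is on the wrong side of the globe.)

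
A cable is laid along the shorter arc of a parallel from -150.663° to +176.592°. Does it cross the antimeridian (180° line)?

Yes

Naïve |176.592 − -150.663| = 327.255° > 180°, so the shorter arc goes the other way round — across 180°.
Signed shortest Δλ = ((176.592 − -150.663 + 180) mod 360) − 180 = -32.745°.
Going west by 32.745° from -150.663° passes through 180° before reaching +176.592°.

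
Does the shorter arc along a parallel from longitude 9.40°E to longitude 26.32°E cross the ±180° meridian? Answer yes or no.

No

Signed shortest Δλ = ((26.32 − 9.40 + 180) mod 360) − 180 = 16.92°.
Going east by 16.92° from +9.40° reaches +26.32° without touching 180°.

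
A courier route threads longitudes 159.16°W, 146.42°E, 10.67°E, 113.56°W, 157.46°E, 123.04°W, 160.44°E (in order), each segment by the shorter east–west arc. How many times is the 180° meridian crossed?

Leg 1: -159.16° → +146.42°, shortest Δλ = -54.42° (west) — crosses 180°.
Leg 2: +146.42° → +10.67°, shortest Δλ = -135.75° (west) — does not cross 180°.
Leg 3: +10.67° → -113.56°, shortest Δλ = -124.23° (west) — does not cross 180°.
Leg 4: -113.56° → +157.46°, shortest Δλ = -88.98° (west) — crosses 180°.
Leg 5: +157.46° → -123.04°, shortest Δλ = 79.5° (east) — crosses 180°.
Leg 6: -123.04° → +160.44°, shortest Δλ = -76.52° (west) — crosses 180°.
Total crossings: 4.

4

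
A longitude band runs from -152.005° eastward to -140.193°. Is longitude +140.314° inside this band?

No

Band width going east from -152.005° to -140.193°: ((-140.193 − -152.005) mod 360) = 11.812°.
Offset of +140.314° east of the west edge: ((140.314 − -152.005) mod 360) = 292.319°.
292.319° > 11.812° ⇒ outside.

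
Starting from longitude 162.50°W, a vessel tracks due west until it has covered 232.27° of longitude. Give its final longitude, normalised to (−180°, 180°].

34.77°W

Start at -162.50°; shift −232.27° → -394.77°.
-394.77° lies outside (−180°, 180°]; add 360° → -34.77°.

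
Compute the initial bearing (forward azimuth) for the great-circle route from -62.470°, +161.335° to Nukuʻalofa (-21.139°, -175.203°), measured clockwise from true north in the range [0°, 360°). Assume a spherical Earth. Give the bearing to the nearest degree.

32°

Δλ = -175.203 − 161.335 = -336.538°; wrapped into (−180°, 180°]: 23.462°.
θ = atan2( sin Δλ · cos φ₂ , cos φ₁ · sin φ₂ − sin φ₁ · cos φ₂ · cos Δλ )
  = atan2(0.37135, 0.59203) = 32.098° → normalised to [0°, 360°): 32.098°.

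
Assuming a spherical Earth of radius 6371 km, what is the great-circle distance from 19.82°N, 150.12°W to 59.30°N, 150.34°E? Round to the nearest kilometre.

6411 km

Δλ = 150.34 − -150.12 = 300.46°; wrapped into (−180°, 180°]: -59.54°.
Δφ = 59.30 − 19.82 = 39.48°.
a = sin²(Δφ/2) + cos φ₁ · cos φ₂ · sin²(Δλ/2) = 0.232486.
c = 2·atan2(√a, √(1−a)) = 1.00625 rad → d = 6371·c ≈ 6410.85 km.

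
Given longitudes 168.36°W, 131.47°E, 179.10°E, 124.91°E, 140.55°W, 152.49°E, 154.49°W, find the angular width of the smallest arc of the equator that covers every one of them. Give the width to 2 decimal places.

94.54°

Sort the longitudes: -168.36°, -154.49°, -140.55°, +124.91°, +131.47°, +152.49°, +179.10°.
Eastward gaps between consecutive values (wrapping around): 13.87°, 13.94°, 265.46°, 6.56°, 21.02°, 26.61°, 12.54°.
Largest gap = 265.46° ⇒ minimal covering band is its complement: 360° − 265.46° = 94.54°.
Band runs from +124.91° eastward to -140.55°, crossing the antimeridian.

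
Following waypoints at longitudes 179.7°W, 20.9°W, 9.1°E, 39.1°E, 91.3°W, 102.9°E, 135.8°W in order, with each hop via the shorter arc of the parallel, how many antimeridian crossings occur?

2

Leg 1: -179.7° → -20.9°, shortest Δλ = 158.8° (east) — does not cross 180°.
Leg 2: -20.9° → +9.1°, shortest Δλ = 30.0° (east) — does not cross 180°.
Leg 3: +9.1° → +39.1°, shortest Δλ = 30.0° (east) — does not cross 180°.
Leg 4: +39.1° → -91.3°, shortest Δλ = -130.4° (west) — does not cross 180°.
Leg 5: -91.3° → +102.9°, shortest Δλ = -165.8° (west) — crosses 180°.
Leg 6: +102.9° → -135.8°, shortest Δλ = 121.3° (east) — crosses 180°.
Total crossings: 2.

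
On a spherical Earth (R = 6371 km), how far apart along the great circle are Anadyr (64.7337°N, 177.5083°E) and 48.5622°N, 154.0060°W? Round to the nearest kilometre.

2462 km

Δλ = -154.0060 − 177.5083 = -331.5143°; wrapped into (−180°, 180°]: 28.4857°.
Δφ = 48.5622 − 64.7337 = -16.1715°.
a = sin²(Δφ/2) + cos φ₁ · cos φ₂ · sin²(Δλ/2) = 0.036883.
c = 2·atan2(√a, √(1−a)) = 0.38650 rad → d = 6371·c ≈ 2462.38 km.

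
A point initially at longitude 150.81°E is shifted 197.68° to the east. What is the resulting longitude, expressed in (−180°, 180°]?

Start at +150.81°; shift +197.68° → +348.49°.
+348.49° lies outside (−180°, 180°]; subtract 360° → -11.51°.

11.51°W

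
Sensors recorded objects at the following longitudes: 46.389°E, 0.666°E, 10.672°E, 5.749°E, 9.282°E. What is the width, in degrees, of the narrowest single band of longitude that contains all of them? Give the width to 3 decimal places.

45.723°

Sort the longitudes: +0.666°, +5.749°, +9.282°, +10.672°, +46.389°.
Eastward gaps between consecutive values (wrapping around): 5.083°, 3.533°, 1.390°, 35.717°, 314.277°.
Largest gap = 314.277° ⇒ minimal covering band is its complement: 360° − 314.277° = 45.723°.
Band runs from +0.666° eastward to +46.389°.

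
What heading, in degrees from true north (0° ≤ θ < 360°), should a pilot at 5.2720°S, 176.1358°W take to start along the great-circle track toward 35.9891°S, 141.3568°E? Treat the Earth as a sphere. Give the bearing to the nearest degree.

226°

Δλ = 141.3568 − -176.1358 = 317.4926°; wrapped into (−180°, 180°]: -42.5074°.
θ = atan2( sin Δλ · cos φ₂ , cos φ₁ · sin φ₂ − sin φ₁ · cos φ₂ · cos Δλ )
  = atan2(-0.54672, -0.53034) = -134.129° → normalised to [0°, 360°): 225.871°.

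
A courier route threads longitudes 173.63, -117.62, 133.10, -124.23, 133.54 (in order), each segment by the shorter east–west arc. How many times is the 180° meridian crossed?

4

Leg 1: +173.63° → -117.62°, shortest Δλ = 68.75° (east) — crosses 180°.
Leg 2: -117.62° → +133.10°, shortest Δλ = -109.28° (west) — crosses 180°.
Leg 3: +133.10° → -124.23°, shortest Δλ = 102.67° (east) — crosses 180°.
Leg 4: -124.23° → +133.54°, shortest Δλ = -102.23° (west) — crosses 180°.
Total crossings: 4.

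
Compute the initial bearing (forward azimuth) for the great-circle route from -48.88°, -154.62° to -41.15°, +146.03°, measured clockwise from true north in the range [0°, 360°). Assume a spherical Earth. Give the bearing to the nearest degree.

Δλ = 146.03 − -154.62 = 300.65°; wrapped into (−180°, 180°]: -59.35°.
θ = atan2( sin Δλ · cos φ₂ , cos φ₁ · sin φ₂ − sin φ₁ · cos φ₂ · cos Δλ )
  = atan2(-0.64779, -0.14357) = -102.496° → normalised to [0°, 360°): 257.504°.

258°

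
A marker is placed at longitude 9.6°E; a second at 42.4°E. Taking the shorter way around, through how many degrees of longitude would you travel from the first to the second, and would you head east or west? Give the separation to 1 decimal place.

Raw difference: 42.4 − 9.6 = 32.8°.
Normalise into (−180°, 180°]: 32.8° stays 32.8°.
Positive ⇒ the second point lies to the east; separation 32.8°.

32.8° east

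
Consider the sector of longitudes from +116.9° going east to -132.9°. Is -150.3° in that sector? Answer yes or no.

Band width going east from +116.9° to -132.9°: ((-132.9 − 116.9) mod 360) = 110.2°.
Offset of -150.3° east of the west edge: ((-150.3 − 116.9) mod 360) = 92.8°.
92.8° ≤ 110.2° ⇒ inside.

Yes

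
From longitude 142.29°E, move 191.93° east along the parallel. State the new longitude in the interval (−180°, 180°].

25.78°W

Start at +142.29°; shift +191.93° → +334.22°.
+334.22° lies outside (−180°, 180°]; subtract 360° → -25.78°.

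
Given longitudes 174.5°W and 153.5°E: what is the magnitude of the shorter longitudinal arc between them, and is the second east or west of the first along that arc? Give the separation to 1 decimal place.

32.0° west

Raw difference: 153.5 − -174.5 = 328.0°.
Normalise into (−180°, 180°]: 328.0° − 360° = -32.0°.
Negative ⇒ the second point lies to the west; separation 32.0°.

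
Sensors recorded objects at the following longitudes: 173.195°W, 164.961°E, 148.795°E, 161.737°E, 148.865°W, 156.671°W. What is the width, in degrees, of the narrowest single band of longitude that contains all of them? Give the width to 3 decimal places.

Sort the longitudes: -173.195°, -156.671°, -148.865°, +148.795°, +161.737°, +164.961°.
Eastward gaps between consecutive values (wrapping around): 16.524°, 7.806°, 297.660°, 12.942°, 3.224°, 21.844°.
Largest gap = 297.660° ⇒ minimal covering band is its complement: 360° − 297.660° = 62.340°.
Band runs from +148.795° eastward to -148.865°, crossing the antimeridian.

62.340°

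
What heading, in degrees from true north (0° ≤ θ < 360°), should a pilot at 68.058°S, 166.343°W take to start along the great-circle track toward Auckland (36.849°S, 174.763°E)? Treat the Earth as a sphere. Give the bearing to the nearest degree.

332°

Δλ = 174.763 − -166.343 = 341.106°; wrapped into (−180°, 180°]: -18.894°.
θ = atan2( sin Δλ · cos φ₂ , cos φ₁ · sin φ₂ − sin φ₁ · cos φ₂ · cos Δλ )
  = atan2(-0.25913, 0.47817) = -28.454° → normalised to [0°, 360°): 331.546°.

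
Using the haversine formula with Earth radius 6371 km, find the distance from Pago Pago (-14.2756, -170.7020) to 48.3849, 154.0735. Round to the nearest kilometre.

7788 km

Δλ = 154.0735 − -170.7020 = 324.7755°; wrapped into (−180°, 180°]: -35.2245°.
Δφ = 48.3849 − -14.2756 = 62.6605°.
a = sin²(Δφ/2) + cos φ₁ · cos φ₂ · sin²(Δλ/2) = 0.329293.
c = 2·atan2(√a, √(1−a)) = 1.22237 rad → d = 6371·c ≈ 7787.75 km.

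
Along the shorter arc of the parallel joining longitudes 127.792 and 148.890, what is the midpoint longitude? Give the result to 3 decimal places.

+138.341°

Signed shortest Δλ from +127.792° to +148.890° is +21.098°.
Midpoint longitude = +127.792° + (+21.098°)/2 = +127.792° + 10.549° = +138.341°.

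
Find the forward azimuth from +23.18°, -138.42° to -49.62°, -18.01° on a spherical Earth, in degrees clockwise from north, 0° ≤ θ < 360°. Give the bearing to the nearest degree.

136°

Δλ = -18.01 − -138.42 = 120.41°.
θ = atan2( sin Δλ · cos φ₂ , cos φ₁ · sin φ₂ − sin φ₁ · cos φ₂ · cos Δλ )
  = atan2(0.55873, -0.57119) = 135.632° → normalised to [0°, 360°): 135.632°.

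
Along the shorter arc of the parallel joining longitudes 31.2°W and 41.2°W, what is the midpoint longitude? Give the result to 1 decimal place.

Signed shortest Δλ from -31.2° to -41.2° is -10.0°.
Midpoint longitude = -31.2° + (-10.0°)/2 = -31.2° − 5.0° = -36.2°.

36.2°W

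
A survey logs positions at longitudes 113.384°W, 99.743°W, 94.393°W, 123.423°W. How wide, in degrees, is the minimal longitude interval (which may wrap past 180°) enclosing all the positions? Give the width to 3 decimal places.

Sort the longitudes: -123.423°, -113.384°, -99.743°, -94.393°.
Eastward gaps between consecutive values (wrapping around): 10.039°, 13.641°, 5.350°, 330.970°.
Largest gap = 330.970° ⇒ minimal covering band is its complement: 360° − 330.970° = 29.030°.
Band runs from -123.423° eastward to -94.393°.

29.030°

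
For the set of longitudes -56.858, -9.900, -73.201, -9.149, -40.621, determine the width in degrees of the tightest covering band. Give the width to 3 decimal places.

Sort the longitudes: -73.201°, -56.858°, -40.621°, -9.900°, -9.149°.
Eastward gaps between consecutive values (wrapping around): 16.343°, 16.237°, 30.721°, 0.751°, 295.948°.
Largest gap = 295.948° ⇒ minimal covering band is its complement: 360° − 295.948° = 64.052°.
Band runs from -73.201° eastward to -9.149°.

64.052°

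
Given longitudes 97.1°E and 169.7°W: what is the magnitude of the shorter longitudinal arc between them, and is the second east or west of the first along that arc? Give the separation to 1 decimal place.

Raw difference: -169.7 − 97.1 = -266.8°.
Normalise into (−180°, 180°]: -266.8° + 360° = 93.2°.
Positive ⇒ the second point lies to the east; separation 93.2°.

93.2° east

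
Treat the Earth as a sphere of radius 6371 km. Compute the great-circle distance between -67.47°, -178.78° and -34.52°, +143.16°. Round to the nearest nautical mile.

Δλ = 143.16 − -178.78 = 321.94°; wrapped into (−180°, 180°]: -38.06°.
Δφ = -34.52 − -67.47 = 32.95°.
a = sin²(Δφ/2) + cos φ₁ · cos φ₂ · sin²(Δλ/2) = 0.113992.
c = 2·atan2(√a, √(1−a)) = 0.68879 rad → d = 6371·c ≈ 4388.27 km ≈ 2369.48 nmi.

2369 nmi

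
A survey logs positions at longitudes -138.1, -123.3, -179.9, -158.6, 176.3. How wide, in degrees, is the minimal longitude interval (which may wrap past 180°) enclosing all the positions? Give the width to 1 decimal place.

60.4°

Sort the longitudes: -179.9°, -158.6°, -138.1°, -123.3°, +176.3°.
Eastward gaps between consecutive values (wrapping around): 21.3°, 20.5°, 14.8°, 299.6°, 3.8°.
Largest gap = 299.6° ⇒ minimal covering band is its complement: 360° − 299.6° = 60.4°.
Band runs from +176.3° eastward to -123.3°, crossing the antimeridian.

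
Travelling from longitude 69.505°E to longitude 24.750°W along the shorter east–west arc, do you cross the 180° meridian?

Signed shortest Δλ = ((-24.750 − 69.505 + 180) mod 360) − 180 = -94.255°.
Going west by 94.255° from +69.505° reaches -24.750° without touching 180°.

No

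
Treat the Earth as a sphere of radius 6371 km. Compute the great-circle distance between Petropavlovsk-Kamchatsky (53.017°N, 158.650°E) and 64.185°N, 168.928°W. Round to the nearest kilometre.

Δλ = -168.928 − 158.650 = -327.578°; wrapped into (−180°, 180°]: 32.422°.
Δφ = 64.185 − 53.017 = 11.168°.
a = sin²(Δφ/2) + cos φ₁ · cos φ₂ · sin²(Δλ/2) = 0.029886.
c = 2·atan2(√a, √(1−a)) = 0.34750 rad → d = 6371·c ≈ 2213.89 km.

2214 km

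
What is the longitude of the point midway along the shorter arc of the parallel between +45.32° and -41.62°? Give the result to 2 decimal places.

+1.85°

Signed shortest Δλ from +45.32° to -41.62° is -86.94°.
Midpoint longitude = +45.32° + (-86.94°)/2 = +45.32° − 43.47° = +1.85°.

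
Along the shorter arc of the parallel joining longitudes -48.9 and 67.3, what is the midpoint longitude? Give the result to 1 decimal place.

+9.2°

Signed shortest Δλ from -48.9° to +67.3° is +116.2°.
Midpoint longitude = -48.9° + (+116.2°)/2 = -48.9° + 58.1° = +9.2°.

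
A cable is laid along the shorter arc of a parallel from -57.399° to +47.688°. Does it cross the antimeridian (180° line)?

Signed shortest Δλ = ((47.688 − -57.399 + 180) mod 360) − 180 = 105.087°.
Going east by 105.087° from -57.399° reaches +47.688° without touching 180°.

No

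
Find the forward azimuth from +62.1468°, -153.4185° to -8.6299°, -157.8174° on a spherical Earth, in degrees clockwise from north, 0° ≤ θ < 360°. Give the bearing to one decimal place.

Δλ = -157.8174 − -153.4185 = -4.3989°.
θ = atan2( sin Δλ · cos φ₂ , cos φ₁ · sin φ₂ − sin φ₁ · cos φ₂ · cos Δλ )
  = atan2(-0.07583, -0.94167) = -175.396° → normalised to [0°, 360°): 184.604°.

184.6°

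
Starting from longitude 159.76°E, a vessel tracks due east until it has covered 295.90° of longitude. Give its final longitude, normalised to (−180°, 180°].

Start at +159.76°; shift +295.90° → +455.66°.
+455.66° lies outside (−180°, 180°]; subtract 360° → +95.66°.

95.66°E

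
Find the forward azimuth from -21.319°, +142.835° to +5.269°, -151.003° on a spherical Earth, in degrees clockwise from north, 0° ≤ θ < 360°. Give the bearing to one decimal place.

Δλ = -151.003 − 142.835 = -293.838°; wrapped into (−180°, 180°]: 66.162°.
θ = atan2( sin Δλ · cos φ₂ , cos φ₁ · sin φ₂ − sin φ₁ · cos φ₂ · cos Δλ )
  = atan2(0.91083, 0.23186) = 75.718° → normalised to [0°, 360°): 75.718°.

75.7°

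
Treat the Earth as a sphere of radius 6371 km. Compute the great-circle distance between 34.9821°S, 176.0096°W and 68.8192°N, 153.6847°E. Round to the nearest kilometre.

Δλ = 153.6847 − -176.0096 = 329.6943°; wrapped into (−180°, 180°]: -30.3057°.
Δφ = 68.8192 − -34.9821 = 103.8013°.
a = sin²(Δφ/2) + cos φ₁ · cos φ₂ · sin²(Δλ/2) = 0.639505.
c = 2·atan2(√a, √(1−a)) = 1.85356 rad → d = 6371·c ≈ 11809.03 km.

11809 km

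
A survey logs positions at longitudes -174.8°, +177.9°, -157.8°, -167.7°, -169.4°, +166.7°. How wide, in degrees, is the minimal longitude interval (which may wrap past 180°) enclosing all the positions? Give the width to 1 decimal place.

35.5°

Sort the longitudes: -174.8°, -169.4°, -167.7°, -157.8°, +166.7°, +177.9°.
Eastward gaps between consecutive values (wrapping around): 5.4°, 1.7°, 9.9°, 324.5°, 11.2°, 7.3°.
Largest gap = 324.5° ⇒ minimal covering band is its complement: 360° − 324.5° = 35.5°.
Band runs from +166.7° eastward to -157.8°, crossing the antimeridian.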